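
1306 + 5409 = 6715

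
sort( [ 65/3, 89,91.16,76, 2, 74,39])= [2, 65/3,39, 74, 76,89,91.16]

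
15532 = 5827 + 9705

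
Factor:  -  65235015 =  - 3^2 * 5^1* 23^1* 63029^1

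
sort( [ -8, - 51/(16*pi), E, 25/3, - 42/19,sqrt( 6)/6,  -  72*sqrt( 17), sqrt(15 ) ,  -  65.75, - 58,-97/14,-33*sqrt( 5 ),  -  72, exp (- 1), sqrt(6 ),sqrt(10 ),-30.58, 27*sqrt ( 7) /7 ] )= [ - 72*sqrt (17) ,- 33*sqrt (5),-72, -65.75, - 58, - 30.58, - 8 , - 97/14,- 42/19, - 51/(16*pi ), exp( - 1 )  ,  sqrt( 6)/6, sqrt( 6), E, sqrt(10) , sqrt( 15),25/3,27 * sqrt( 7)/7]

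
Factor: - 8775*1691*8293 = - 123055887825 = - 3^3*5^2*13^1*19^1*89^1*8293^1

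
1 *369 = 369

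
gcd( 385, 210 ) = 35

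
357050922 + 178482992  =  535533914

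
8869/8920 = 8869/8920= 0.99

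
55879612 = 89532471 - 33652859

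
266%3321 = 266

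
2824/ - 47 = - 2824/47 = - 60.09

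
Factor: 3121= 3121^1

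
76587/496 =154 + 203/496= 154.41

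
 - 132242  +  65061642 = 64929400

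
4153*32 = 132896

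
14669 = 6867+7802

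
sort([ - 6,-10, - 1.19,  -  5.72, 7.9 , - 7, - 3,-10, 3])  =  [ - 10, - 10, - 7,-6,- 5.72, - 3, - 1.19,3, 7.9]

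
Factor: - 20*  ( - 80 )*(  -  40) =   -  64000 = -  2^9*5^3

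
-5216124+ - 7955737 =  - 13171861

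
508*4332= 2200656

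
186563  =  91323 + 95240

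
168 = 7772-7604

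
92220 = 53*1740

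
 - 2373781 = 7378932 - 9752713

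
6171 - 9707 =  -3536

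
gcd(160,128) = 32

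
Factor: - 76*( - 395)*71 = 2^2 * 5^1*19^1*71^1*79^1 = 2131420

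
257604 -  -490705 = 748309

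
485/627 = 485/627=0.77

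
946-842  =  104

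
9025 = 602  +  8423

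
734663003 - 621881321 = 112781682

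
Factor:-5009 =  - 5009^1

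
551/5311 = 551/5311 = 0.10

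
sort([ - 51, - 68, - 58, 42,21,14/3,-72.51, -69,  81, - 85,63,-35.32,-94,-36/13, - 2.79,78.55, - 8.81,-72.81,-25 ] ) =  [ - 94,-85,  -  72.81, - 72.51,  -  69,-68, - 58 , -51, - 35.32, - 25, - 8.81,-2.79, - 36/13,14/3,21 , 42, 63, 78.55, 81]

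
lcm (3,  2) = 6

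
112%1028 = 112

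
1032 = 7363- 6331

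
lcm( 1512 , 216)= 1512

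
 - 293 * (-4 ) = 1172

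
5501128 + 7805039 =13306167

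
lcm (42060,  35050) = 210300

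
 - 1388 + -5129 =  - 6517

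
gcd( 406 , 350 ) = 14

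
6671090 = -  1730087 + 8401177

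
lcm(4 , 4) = 4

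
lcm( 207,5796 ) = 5796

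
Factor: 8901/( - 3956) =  - 9/4 = -2^(-2)*3^2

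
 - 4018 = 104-4122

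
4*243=972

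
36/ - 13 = -3 + 3/13 = - 2.77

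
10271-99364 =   -  89093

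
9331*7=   65317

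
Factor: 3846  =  2^1*3^1*641^1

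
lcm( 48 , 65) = 3120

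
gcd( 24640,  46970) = 770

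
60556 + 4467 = 65023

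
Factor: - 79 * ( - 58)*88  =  2^4*11^1*29^1*79^1 = 403216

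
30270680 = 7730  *3916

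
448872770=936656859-487784089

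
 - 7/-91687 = 7/91687 = 0.00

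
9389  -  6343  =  3046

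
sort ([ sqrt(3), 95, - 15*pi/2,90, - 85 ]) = [ -85, - 15 * pi/2, sqrt(3), 90,95 ]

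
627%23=6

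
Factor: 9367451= 1601^1 *5851^1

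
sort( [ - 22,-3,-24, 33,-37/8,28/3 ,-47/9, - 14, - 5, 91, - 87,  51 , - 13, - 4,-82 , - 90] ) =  [  -  90, - 87, - 82, - 24,-22 , - 14, - 13, - 47/9,-5,-37/8, - 4 ,-3,28/3,  33 , 51,91]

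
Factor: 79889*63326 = 5059050814 = 2^1*31663^1*79889^1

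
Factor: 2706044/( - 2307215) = -2^2*5^( - 1)*11^2 * 5591^1*461443^( - 1 ) 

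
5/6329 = 5/6329  =  0.00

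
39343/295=39343/295=133.37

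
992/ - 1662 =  - 1+335/831=- 0.60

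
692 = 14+678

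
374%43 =30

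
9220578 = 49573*186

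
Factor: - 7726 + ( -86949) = -5^2 * 7^1*541^1 = - 94675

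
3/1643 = 3/1643 = 0.00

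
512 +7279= 7791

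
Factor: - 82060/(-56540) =373/257 = 257^( - 1) * 373^1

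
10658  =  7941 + 2717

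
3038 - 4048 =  - 1010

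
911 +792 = 1703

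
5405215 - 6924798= - 1519583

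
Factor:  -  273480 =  - 2^3 * 3^1*5^1*43^1 * 53^1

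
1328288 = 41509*32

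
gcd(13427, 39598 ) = 1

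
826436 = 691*1196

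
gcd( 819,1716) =39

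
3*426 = 1278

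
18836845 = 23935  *787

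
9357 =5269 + 4088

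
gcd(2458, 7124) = 2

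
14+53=67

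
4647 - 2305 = 2342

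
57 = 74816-74759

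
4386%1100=1086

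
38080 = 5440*7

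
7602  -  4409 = 3193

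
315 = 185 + 130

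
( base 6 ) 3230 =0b1011100010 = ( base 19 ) 20G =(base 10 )738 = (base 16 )2E2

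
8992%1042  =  656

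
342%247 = 95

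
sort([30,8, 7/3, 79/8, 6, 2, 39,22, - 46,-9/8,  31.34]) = [ -46, - 9/8,2, 7/3,6,8,79/8,22 , 30,31.34,39 ] 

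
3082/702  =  4 + 137/351 = 4.39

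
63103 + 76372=139475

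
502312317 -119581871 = 382730446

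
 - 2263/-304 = 2263/304 = 7.44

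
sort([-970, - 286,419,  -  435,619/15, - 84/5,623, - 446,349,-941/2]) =[ - 970,  -  941/2, - 446,- 435, - 286, - 84/5 , 619/15 , 349,419, 623] 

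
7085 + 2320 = 9405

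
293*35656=10447208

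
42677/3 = 14225  +  2/3 = 14225.67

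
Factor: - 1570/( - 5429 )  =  2^1 * 5^1* 61^( - 1 ) * 89^( - 1 )* 157^1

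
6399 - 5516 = 883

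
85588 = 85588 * 1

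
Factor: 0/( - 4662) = 0 = 0^1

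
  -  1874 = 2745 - 4619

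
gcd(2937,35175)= 3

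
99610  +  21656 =121266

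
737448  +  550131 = 1287579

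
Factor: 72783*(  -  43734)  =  - 3183091722  =  - 2^1 *3^3*37^1* 197^1*8087^1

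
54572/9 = 54572/9 = 6063.56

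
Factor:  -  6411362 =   -  2^1 * 3205681^1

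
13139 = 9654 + 3485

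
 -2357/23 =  - 2357/23=-  102.48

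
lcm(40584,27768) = 527592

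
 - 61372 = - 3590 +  -57782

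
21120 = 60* 352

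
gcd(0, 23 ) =23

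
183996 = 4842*38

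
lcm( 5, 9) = 45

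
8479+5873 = 14352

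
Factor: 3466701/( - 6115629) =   -  3^1*7^3*13^(-1) * 191^( - 1)*821^( - 1 ) * 1123^1  =  - 1155567/2038543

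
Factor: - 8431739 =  - 8431739^1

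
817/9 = 90 + 7/9 = 90.78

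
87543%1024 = 503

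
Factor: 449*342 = 2^1*3^2*19^1*449^1 = 153558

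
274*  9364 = 2565736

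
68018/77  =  883 + 27/77 =883.35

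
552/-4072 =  - 69/509 = -0.14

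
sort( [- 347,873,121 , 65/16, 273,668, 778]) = [ - 347 , 65/16,121,273,668 , 778,873]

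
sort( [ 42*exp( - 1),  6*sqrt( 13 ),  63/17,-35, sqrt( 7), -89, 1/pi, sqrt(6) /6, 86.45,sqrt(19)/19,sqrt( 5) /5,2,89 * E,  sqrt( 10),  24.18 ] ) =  [ - 89, -35,sqrt(19 )/19,1/pi,  sqrt(6) /6, sqrt(5) /5,2, sqrt (7 ),sqrt(10),63/17,42*exp(  -  1),6*sqrt( 13), 24.18, 86.45,  89 * E]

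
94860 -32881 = 61979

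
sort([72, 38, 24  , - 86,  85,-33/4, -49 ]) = [ - 86, - 49, - 33/4 , 24,38,  72,85]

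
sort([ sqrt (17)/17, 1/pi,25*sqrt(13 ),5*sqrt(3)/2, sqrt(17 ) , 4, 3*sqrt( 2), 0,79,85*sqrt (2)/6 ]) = [ 0,sqrt (17 )/17,1/pi, 4 , sqrt(17),3*sqrt(2 ),5*sqrt( 3)/2, 85*sqrt( 2 )/6, 79, 25*sqrt( 13) ] 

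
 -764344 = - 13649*56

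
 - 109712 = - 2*54856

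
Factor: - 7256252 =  - 2^2*19^1*307^1*311^1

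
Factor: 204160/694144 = 5/17= 5^1*17^(-1 ) 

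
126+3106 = 3232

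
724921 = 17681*41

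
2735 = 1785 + 950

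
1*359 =359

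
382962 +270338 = 653300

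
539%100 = 39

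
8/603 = 8/603  =  0.01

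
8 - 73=  -  65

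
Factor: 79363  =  19^1 *4177^1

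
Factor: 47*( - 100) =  - 4700 =- 2^2*5^2 * 47^1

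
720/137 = 720/137 = 5.26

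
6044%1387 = 496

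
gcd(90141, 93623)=1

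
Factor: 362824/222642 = 2^2*3^(-3 )*11^1 = 44/27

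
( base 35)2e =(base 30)2o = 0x54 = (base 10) 84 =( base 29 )2q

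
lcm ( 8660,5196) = 25980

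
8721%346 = 71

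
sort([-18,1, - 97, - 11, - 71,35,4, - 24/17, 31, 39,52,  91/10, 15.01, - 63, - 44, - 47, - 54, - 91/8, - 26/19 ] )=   [-97,-71, - 63, - 54, -47,  -  44, - 18, - 91/8, - 11, - 24/17, - 26/19, 1,  4 , 91/10,15.01,31 , 35,39, 52 ] 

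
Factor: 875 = 5^3*7^1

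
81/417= 27/139 = 0.19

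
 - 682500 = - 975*700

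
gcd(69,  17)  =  1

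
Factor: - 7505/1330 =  - 2^( - 1 )*7^( - 1)*79^1  =  - 79/14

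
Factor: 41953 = 41953^1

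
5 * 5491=27455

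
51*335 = 17085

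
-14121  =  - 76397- - 62276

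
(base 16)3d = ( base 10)61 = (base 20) 31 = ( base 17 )3A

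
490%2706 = 490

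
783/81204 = 261/27068 = 0.01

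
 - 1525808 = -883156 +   -  642652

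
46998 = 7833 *6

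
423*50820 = 21496860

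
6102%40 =22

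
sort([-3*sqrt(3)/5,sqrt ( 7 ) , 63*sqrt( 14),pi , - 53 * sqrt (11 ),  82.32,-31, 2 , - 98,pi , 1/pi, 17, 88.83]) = [ - 53 * sqrt( 11 ) ,  -  98,-31,-3*sqrt( 3 )/5, 1/pi,2,sqrt ( 7),pi, pi, 17,82.32, 88.83, 63*sqrt(14) ]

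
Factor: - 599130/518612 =-2^( - 1 )*3^3 * 5^1 * 7^1*409^ (-1 ) = - 945/818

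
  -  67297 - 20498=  - 87795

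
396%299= 97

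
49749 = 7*7107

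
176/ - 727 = -176/727  =  - 0.24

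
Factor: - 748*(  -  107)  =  2^2*11^1*17^1*107^1 = 80036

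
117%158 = 117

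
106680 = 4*26670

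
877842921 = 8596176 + 869246745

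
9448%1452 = 736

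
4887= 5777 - 890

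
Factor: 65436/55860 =5^( - 1 )*7^(-1 )*41^1  =  41/35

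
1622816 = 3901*416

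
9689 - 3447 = 6242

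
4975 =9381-4406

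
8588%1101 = 881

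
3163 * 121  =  382723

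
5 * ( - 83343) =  - 416715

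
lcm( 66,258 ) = 2838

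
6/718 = 3/359 = 0.01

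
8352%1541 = 647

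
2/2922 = 1/1461 = 0.00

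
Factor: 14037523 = 19^1*397^1*1861^1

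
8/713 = 8/713=0.01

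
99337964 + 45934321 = 145272285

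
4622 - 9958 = -5336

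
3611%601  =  5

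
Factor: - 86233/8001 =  - 3^( - 2)*97^1= - 97/9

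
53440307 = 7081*7547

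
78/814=39/407 = 0.10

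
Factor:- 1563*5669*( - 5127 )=3^2*521^1 * 1709^1*5669^1= 45428537169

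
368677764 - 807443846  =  -438766082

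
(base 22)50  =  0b1101110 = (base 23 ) 4I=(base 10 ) 110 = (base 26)46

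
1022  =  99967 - 98945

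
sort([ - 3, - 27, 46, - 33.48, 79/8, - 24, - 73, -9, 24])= [ - 73, - 33.48, - 27,-24, - 9, - 3,  79/8, 24, 46] 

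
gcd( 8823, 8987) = 1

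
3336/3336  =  1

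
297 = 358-61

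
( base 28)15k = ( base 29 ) 13g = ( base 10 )944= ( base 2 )1110110000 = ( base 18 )2G8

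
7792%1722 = 904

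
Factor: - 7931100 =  -2^2*3^1*5^2*26437^1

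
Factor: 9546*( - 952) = - 2^4 * 3^1*7^1* 17^1*37^1*43^1 = -  9087792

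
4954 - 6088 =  - 1134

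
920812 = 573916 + 346896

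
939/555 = 1+128/185= 1.69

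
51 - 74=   -23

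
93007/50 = 93007/50 = 1860.14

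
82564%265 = 149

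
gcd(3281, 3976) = 1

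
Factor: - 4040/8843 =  - 2^3*5^1*37^( - 1)*101^1*239^( - 1)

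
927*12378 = 11474406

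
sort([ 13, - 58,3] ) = [- 58,3,13] 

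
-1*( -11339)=11339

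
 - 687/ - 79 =687/79 =8.70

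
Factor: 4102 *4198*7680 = 2^11*3^1*5^1*7^1*293^1*2099^1 = 132251105280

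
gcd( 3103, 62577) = 1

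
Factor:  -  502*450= - 225900 = - 2^2*3^2*5^2*251^1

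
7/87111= 7/87111 =0.00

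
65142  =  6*10857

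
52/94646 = 26/47323 =0.00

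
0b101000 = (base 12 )34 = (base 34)16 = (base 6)104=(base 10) 40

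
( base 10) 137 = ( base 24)5h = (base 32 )49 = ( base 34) 41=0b10001001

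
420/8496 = 35/708  =  0.05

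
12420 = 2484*5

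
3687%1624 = 439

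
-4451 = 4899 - 9350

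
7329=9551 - 2222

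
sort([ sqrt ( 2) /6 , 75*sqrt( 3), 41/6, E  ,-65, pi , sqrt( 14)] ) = [-65, sqrt (2) /6, E, pi, sqrt ( 14) , 41/6,75*sqrt( 3)] 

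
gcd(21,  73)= 1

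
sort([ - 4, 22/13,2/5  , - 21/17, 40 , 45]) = [ - 4, - 21/17 , 2/5,22/13,40,45]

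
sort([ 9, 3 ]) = [3,9] 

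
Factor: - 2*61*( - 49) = 5978 = 2^1*7^2*61^1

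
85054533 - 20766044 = 64288489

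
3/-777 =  - 1+258/259  =  - 0.00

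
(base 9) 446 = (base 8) 556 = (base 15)196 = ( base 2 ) 101101110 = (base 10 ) 366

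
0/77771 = 0=0.00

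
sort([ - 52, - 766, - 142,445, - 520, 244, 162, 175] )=[ - 766,-520,-142, - 52,162,175,244, 445] 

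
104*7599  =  790296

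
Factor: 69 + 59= 2^7 = 128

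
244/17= 14+6/17 =14.35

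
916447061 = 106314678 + 810132383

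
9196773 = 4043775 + 5152998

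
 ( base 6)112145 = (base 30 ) AIT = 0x2561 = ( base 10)9569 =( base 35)7SE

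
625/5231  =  625/5231 = 0.12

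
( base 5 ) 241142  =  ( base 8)21332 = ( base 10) 8922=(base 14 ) 3374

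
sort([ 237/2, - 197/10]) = [-197/10, 237/2]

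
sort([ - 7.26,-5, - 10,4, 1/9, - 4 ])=[ - 10, -7.26, -5, - 4, 1/9, 4] 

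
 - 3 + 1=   -2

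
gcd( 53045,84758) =1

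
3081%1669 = 1412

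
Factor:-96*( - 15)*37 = 2^5 * 3^2*5^1*37^1 = 53280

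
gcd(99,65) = 1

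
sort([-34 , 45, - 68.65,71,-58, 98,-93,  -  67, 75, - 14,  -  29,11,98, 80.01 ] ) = [-93 ,-68.65,-67,-58,- 34, - 29,-14,11,45,71, 75, 80.01, 98,98]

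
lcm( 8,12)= 24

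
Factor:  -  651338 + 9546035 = 3^1*7^1*423557^1 = 8894697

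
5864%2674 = 516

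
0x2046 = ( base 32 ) 826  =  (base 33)7jc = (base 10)8262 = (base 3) 102100000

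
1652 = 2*826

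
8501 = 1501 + 7000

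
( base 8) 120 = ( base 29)2m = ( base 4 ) 1100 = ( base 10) 80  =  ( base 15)55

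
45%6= 3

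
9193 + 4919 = 14112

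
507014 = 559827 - 52813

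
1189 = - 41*( - 29 )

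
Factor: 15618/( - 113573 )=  - 2^1*3^1*19^1*829^ ( -1 ) = -114/829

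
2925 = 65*45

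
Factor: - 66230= - 2^1 * 5^1*37^1* 179^1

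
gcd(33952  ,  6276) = 4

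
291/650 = 291/650= 0.45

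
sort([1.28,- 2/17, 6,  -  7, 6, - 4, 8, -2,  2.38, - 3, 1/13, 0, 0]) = [ - 7, - 4, - 3,- 2, - 2/17, 0, 0, 1/13, 1.28,2.38,6,6, 8]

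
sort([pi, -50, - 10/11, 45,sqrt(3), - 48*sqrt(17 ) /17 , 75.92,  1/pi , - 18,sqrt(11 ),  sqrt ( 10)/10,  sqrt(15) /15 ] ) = [ - 50 , - 18,-48*sqrt(17)/17, - 10/11 , sqrt (15 )/15,sqrt(  10 ) /10 , 1/pi,sqrt(3),  pi, sqrt(11),45, 75.92]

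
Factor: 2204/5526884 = 551/1381721= 11^( - 1)*19^1*29^1*59^( - 1 )*2129^(-1)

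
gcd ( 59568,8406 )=6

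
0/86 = 0 = 0.00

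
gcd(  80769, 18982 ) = 1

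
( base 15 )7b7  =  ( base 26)2F5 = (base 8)3323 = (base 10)1747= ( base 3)2101201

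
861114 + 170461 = 1031575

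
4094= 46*89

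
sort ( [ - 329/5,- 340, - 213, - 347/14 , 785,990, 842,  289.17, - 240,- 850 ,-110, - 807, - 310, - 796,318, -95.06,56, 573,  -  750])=[- 850, - 807, - 796 ,-750, - 340, - 310, - 240, - 213 , - 110,  -  95.06, - 329/5 ,- 347/14 , 56,289.17, 318,573,785 , 842,990 ]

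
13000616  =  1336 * 9731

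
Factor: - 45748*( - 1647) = 75346956 = 2^2* 3^3 * 61^1*11437^1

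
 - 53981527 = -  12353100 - 41628427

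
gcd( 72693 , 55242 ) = 9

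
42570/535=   8514/107  =  79.57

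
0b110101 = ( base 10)53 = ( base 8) 65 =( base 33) 1K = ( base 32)1l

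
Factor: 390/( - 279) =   -  130/93 = -  2^1 * 3^(  -  1) * 5^1 * 13^1*31^(  -  1) 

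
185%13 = 3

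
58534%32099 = 26435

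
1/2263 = 1/2263 =0.00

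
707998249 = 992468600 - 284470351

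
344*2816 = 968704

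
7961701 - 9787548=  - 1825847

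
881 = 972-91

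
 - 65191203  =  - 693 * 94071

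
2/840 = 1/420 = 0.00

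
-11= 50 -61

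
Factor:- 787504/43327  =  -2^4*37^( - 1 )  *83^1* 593^1  *  1171^( - 1 ) 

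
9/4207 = 9/4207 =0.00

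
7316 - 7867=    - 551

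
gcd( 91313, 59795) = 1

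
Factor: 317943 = 3^2*35327^1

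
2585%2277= 308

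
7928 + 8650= 16578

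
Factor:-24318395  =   - 5^1*4863679^1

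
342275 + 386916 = 729191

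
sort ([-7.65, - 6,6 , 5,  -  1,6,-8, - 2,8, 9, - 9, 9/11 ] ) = [ - 9, - 8 , - 7.65, - 6,-2,-1 , 9/11, 5, 6, 6, 8, 9] 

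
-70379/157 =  - 449+114/157 = -448.27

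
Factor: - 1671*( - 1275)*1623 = 3^3*5^2*17^1*541^1*557^1=3457842075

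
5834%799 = 241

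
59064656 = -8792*(-6718 )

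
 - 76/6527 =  - 1 +6451/6527  =  - 0.01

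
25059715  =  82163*305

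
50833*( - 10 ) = - 508330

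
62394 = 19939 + 42455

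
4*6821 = 27284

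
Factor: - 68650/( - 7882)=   34325/3941 = 5^2*7^( - 1)*563^(  -  1) * 1373^1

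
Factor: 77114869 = 13^2*181^1*2521^1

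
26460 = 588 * 45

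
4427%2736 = 1691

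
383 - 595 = -212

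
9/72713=9/72713 = 0.00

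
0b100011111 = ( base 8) 437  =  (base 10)287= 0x11F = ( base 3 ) 101122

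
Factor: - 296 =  - 2^3*37^1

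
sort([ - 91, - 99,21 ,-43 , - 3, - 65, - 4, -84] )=[ - 99, - 91, -84, -65,-43, - 4, - 3 , 21]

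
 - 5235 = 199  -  5434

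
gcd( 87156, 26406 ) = 162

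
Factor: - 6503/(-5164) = 2^( - 2 )*7^1*929^1*1291^( - 1)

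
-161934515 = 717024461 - 878958976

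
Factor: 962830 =2^1*5^1*11^1*8753^1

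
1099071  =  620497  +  478574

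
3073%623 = 581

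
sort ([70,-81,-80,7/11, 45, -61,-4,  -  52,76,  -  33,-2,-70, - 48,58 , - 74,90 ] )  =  [ - 81, - 80,-74,-70, - 61, - 52,-48,  -  33, - 4,  -  2, 7/11, 45 , 58,70,76  ,  90]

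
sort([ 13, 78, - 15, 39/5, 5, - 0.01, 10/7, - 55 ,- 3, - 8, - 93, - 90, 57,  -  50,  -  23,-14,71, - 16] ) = [ - 93, - 90,  -  55,-50, - 23,- 16, - 15, - 14,  -  8,- 3, - 0.01,10/7, 5,39/5, 13,57 , 71,78 ] 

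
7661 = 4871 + 2790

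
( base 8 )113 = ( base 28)2j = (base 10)75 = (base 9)83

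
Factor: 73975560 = 2^3 * 3^1*5^1*616463^1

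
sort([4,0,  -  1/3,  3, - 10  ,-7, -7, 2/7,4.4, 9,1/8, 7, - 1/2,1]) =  [ - 10, -7, - 7,-1/2, - 1/3,0 , 1/8,2/7,1,3,4,4.4,7,9]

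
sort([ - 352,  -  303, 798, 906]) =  [ - 352,-303 , 798, 906 ]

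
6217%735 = 337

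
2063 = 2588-525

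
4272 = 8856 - 4584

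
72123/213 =338 + 43/71 = 338.61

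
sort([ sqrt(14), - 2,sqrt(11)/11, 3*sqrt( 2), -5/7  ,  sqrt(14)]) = [  -  2, - 5/7,sqrt(11)/11,sqrt (14), sqrt( 14),3*sqrt( 2) ]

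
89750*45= 4038750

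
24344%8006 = 326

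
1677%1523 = 154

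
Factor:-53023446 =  - 2^1*3^2 * 7^1*283^1*1487^1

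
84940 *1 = 84940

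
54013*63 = 3402819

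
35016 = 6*5836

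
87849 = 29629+58220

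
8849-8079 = 770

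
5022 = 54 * 93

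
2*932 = 1864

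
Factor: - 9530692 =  - 2^2*43^1*55411^1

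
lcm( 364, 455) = 1820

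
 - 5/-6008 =5/6008 = 0.00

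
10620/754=14 + 32/377=14.08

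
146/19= 7 + 13/19= 7.68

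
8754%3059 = 2636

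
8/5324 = 2/1331= 0.00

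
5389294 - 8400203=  - 3010909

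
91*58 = 5278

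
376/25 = 376/25 = 15.04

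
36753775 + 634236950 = 670990725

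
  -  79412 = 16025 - 95437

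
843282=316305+526977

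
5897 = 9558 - 3661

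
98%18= 8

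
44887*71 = 3186977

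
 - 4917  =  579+-5496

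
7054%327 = 187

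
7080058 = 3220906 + 3859152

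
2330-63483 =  - 61153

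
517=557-40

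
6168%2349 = 1470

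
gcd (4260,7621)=1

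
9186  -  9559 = -373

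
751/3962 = 751/3962 = 0.19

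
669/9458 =669/9458 =0.07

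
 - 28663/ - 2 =28663/2 = 14331.50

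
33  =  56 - 23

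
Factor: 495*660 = 326700 = 2^2*3^3*5^2*11^2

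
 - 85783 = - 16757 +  - 69026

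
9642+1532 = 11174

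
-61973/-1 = 61973 + 0/1 = 61973.00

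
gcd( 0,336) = 336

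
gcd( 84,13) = 1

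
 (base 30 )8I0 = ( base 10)7740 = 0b1111000111100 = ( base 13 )36A5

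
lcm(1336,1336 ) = 1336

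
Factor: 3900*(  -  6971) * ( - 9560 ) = 259906764000 = 2^5*3^1*5^3*13^1*239^1*6971^1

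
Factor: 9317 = 7^1*11^3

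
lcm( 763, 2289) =2289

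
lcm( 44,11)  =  44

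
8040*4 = 32160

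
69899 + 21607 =91506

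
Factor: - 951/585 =- 317/195   =  - 3^( - 1 ) * 5^( - 1 )*13^( - 1 )*317^1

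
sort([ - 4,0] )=[ - 4, 0]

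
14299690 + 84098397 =98398087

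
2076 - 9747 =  - 7671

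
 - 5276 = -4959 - 317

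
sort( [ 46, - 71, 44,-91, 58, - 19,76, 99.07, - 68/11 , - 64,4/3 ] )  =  [ - 91,  -  71, - 64,-19, - 68/11,  4/3,  44,46,58, 76,99.07 ] 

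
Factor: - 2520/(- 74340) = 2/59 =2^1*59^(  -  1 ) 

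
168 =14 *12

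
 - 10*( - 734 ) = 7340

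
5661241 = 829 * 6829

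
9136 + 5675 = 14811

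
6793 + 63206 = 69999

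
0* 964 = 0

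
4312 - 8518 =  - 4206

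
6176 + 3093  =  9269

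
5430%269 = 50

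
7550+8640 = 16190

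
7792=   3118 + 4674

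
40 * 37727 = 1509080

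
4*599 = 2396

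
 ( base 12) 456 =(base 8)1202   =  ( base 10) 642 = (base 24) 12I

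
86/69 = 86/69 = 1.25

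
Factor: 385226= 2^1*192613^1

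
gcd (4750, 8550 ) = 950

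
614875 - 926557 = -311682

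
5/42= 5/42 =0.12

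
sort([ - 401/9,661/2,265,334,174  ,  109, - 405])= [-405,-401/9,109,174,  265,661/2,334]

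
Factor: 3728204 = 2^2*932051^1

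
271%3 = 1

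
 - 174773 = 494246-669019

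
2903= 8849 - 5946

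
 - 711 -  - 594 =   -  117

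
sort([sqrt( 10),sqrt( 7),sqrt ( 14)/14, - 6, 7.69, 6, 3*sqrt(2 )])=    [ - 6,sqrt( 14 )/14, sqrt( 7),sqrt( 10 ),3*sqrt(2),  6, 7.69]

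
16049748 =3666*4378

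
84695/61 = 84695/61 = 1388.44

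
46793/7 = 46793/7 = 6684.71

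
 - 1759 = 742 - 2501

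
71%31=9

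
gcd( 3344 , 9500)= 76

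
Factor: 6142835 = 5^1* 1228567^1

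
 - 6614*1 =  - 6614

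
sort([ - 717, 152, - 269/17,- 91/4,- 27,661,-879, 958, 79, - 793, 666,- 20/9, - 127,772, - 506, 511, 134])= [ - 879,-793,-717, - 506,-127, - 27, - 91/4, -269/17, - 20/9, 79, 134  ,  152, 511 , 661, 666, 772, 958]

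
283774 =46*6169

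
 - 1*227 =- 227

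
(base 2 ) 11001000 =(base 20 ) a0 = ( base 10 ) 200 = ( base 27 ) 7b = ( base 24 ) 88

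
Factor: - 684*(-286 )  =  2^3*3^2*11^1 * 13^1 * 19^1 =195624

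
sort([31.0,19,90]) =[19, 31.0,90]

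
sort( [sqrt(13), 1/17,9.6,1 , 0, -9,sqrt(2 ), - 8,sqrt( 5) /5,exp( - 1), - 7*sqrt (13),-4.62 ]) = [ - 7*sqrt(13), - 9, - 8, - 4.62,0, 1/17, exp( - 1 ) , sqrt( 5) /5 , 1, sqrt( 2), sqrt (13 ), 9.6]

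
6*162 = 972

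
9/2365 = 9/2365= 0.00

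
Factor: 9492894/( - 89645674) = - 3^2*19^1*23^(-1 )*41^1 *677^1*1093^ ( - 1)*1783^( - 1)  =  - 4746447/44822837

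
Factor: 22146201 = 3^2 * 7^1*11^1*31957^1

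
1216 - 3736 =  - 2520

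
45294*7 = 317058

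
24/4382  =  12/2191 = 0.01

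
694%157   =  66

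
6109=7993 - 1884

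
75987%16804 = 8771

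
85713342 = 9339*9178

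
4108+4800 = 8908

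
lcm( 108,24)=216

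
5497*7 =38479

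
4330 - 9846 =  - 5516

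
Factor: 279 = 3^2* 31^1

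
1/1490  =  1/1490 = 0.00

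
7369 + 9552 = 16921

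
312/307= 1 + 5/307 = 1.02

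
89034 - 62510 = 26524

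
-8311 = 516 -8827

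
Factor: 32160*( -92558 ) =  - 2976665280  =  -2^6*3^1* 5^1*67^1 * 46279^1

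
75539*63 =4758957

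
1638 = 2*819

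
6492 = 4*1623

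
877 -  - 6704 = 7581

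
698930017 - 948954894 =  - 250024877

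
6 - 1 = 5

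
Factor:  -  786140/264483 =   -  2^2*3^( - 2) * 5^1  *23^1*1709^1*29387^( - 1 )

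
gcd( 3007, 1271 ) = 31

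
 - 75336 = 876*( - 86)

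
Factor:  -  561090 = - 2^1 * 3^1*5^1*59^1* 317^1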